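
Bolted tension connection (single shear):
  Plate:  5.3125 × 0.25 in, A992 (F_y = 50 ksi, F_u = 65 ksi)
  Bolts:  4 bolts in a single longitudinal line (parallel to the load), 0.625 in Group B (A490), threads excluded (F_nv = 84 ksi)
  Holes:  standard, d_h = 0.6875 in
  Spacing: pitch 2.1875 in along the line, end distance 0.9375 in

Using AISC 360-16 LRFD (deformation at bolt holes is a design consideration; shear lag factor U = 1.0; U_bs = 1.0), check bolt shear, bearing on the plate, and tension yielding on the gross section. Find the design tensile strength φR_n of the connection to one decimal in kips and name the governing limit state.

Bolt shear: A_b = π(0.625)²/4 = 0.3068 in². φR_n = 0.75 × 84 × 0.3068 × 4 × 1 = 77.3 kips.
Bearing (0.25 in plate, F_u = 65 ksi): end bolts L_c = 0.9375 − 0.6875/2 = 0.59375, R_n = min(1.2×0.59375×0.25×65, 2.4×0.625×0.25×65) = 11.578 kips/bolt; interior L_c = 2.1875 − 0.6875 = 1.5, R_n = 24.375 kips/bolt. φR_n = 0.75 × (1×11.578 + 3×24.375) = 63.5 kips.
Tension yield (gross): A_g = 5.3125×0.25 = 1.3281 in². φR_n = 0.90 × 50 × 1.3281 = 59.8 kips.
Governing: min(77.3, 63.5, 59.8) = 59.8 kips → gross-section yield.

59.8 kips (gross-section yield governs)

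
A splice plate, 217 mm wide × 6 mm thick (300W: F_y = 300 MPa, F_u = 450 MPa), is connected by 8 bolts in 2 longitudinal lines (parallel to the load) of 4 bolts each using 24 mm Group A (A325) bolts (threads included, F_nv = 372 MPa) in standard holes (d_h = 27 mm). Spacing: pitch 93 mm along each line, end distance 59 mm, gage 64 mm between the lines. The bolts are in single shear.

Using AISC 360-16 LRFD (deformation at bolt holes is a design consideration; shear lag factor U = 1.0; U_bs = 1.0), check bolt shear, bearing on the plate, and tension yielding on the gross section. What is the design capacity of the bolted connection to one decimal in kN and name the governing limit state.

351.5 kN (gross-section yield governs)

Bolt shear: A_b = π(24)²/4 = 452.39 mm². φR_n = 0.75 × 372 × 452.39 × 8 × 1 = 1009.7 kN.
Bearing (6 mm plate, F_u = 450 MPa): end bolts L_c = 59 − 27/2 = 45.5, R_n = min(1.2×45.5×6×450, 2.4×24×6×450) = 147.42 kN/bolt; interior L_c = 93 − 27 = 66, R_n = 155.52 kN/bolt. φR_n = 0.75 × (2×147.42 + 6×155.52) = 921.0 kN.
Tension yield (gross): A_g = 217×6 = 1302 mm². φR_n = 0.90 × 300 × 1302 = 351.5 kN.
Governing: min(1009.7, 921.0, 351.5) = 351.5 kN → gross-section yield.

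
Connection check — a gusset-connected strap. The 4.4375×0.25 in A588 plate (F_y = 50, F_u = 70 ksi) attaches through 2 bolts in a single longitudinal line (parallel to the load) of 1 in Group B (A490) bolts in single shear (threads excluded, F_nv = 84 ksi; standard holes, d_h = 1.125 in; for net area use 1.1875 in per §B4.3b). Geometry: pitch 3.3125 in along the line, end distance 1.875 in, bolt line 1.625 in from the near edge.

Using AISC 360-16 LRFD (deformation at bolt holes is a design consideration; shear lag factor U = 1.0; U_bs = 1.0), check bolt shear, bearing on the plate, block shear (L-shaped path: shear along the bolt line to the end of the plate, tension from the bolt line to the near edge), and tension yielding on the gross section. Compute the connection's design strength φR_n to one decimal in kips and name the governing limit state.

Bolt shear: A_b = π(1)²/4 = 0.7854 in². φR_n = 0.75 × 84 × 0.7854 × 2 × 1 = 99.0 kips.
Bearing (0.25 in plate, F_u = 70 ksi): end bolts L_c = 1.875 − 1.125/2 = 1.3125, R_n = min(1.2×1.3125×0.25×70, 2.4×1×0.25×70) = 27.563 kips/bolt; interior L_c = 3.3125 − 1.125 = 2.1875, R_n = 42 kips/bolt. φR_n = 0.75 × (1×27.563 + 1×42) = 52.2 kips.
Block shear: shear path 1×[1.875+1×3.3125] = 1×5.1875 in, A_gv = 1.2969, A_nv = 1×(5.1875 − 1.5×1.1875)×0.25 = 0.85156 in²; tension to near edge: (1.625 − 0.5×1.1875)×0.25 = 0.25781 in². R_n = min(0.6×70×0.85156, 0.6×50×1.2969) + 1.0×70×0.25781 = min(35.766, 38.907) + 18.047 = 53.813 kips. φR_n = 0.75 × 53.813 = 40.4 kips.
Tension yield (gross): A_g = 4.4375×0.25 = 1.1094 in². φR_n = 0.90 × 50 × 1.1094 = 49.9 kips.
Governing: min(99.0, 52.2, 40.4, 49.9) = 40.4 kips → block shear.

40.4 kips (block shear governs)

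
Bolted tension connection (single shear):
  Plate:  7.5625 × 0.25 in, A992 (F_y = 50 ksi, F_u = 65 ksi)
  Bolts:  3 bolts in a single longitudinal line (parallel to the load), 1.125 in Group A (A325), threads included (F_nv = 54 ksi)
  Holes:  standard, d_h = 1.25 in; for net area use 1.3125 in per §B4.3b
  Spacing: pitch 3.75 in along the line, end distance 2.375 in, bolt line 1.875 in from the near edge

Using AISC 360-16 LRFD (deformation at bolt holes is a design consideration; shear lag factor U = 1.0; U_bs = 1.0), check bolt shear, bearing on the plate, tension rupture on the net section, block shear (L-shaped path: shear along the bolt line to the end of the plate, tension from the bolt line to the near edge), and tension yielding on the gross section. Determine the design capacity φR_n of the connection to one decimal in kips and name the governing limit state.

Bolt shear: A_b = π(1.125)²/4 = 0.99402 in². φR_n = 0.75 × 54 × 0.99402 × 3 × 1 = 120.8 kips.
Bearing (0.25 in plate, F_u = 65 ksi): end bolts L_c = 2.375 − 1.25/2 = 1.75, R_n = min(1.2×1.75×0.25×65, 2.4×1.125×0.25×65) = 34.125 kips/bolt; interior L_c = 3.75 − 1.25 = 2.5, R_n = 43.875 kips/bolt. φR_n = 0.75 × (1×34.125 + 2×43.875) = 91.4 kips.
Tension rupture (net): A_n = (7.5625 − 1×1.3125)×0.25 = 1.5625 in² (U = 1.0, A_e = A_n). φR_n = 0.75 × 65 × 1.5625 = 76.2 kips.
Block shear: shear path 1×[2.375+2×3.75] = 1×9.875 in, A_gv = 2.4688, A_nv = 1×(9.875 − 2.5×1.3125)×0.25 = 1.6484 in²; tension to near edge: (1.875 − 0.5×1.3125)×0.25 = 0.30469 in². R_n = min(0.6×65×1.6484, 0.6×50×2.4688) + 1.0×65×0.30469 = min(64.288, 74.064) + 19.805 = 84.093 kips. φR_n = 0.75 × 84.093 = 63.1 kips.
Tension yield (gross): A_g = 7.5625×0.25 = 1.8906 in². φR_n = 0.90 × 50 × 1.8906 = 85.1 kips.
Governing: min(120.8, 91.4, 76.2, 63.1, 85.1) = 63.1 kips → block shear.

63.1 kips (block shear governs)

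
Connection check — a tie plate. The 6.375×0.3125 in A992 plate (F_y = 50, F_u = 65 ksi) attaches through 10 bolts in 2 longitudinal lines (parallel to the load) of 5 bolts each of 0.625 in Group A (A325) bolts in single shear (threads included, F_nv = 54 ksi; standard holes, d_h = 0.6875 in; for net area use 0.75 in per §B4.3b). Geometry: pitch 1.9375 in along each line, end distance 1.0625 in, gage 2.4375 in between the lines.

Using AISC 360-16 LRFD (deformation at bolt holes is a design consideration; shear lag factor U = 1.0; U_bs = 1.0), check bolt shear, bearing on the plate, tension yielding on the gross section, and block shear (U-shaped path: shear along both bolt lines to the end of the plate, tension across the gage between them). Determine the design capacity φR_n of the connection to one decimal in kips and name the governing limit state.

89.6 kips (gross-section yield governs)

Bolt shear: A_b = π(0.625)²/4 = 0.3068 in². φR_n = 0.75 × 54 × 0.3068 × 10 × 1 = 124.3 kips.
Bearing (0.3125 in plate, F_u = 65 ksi): end bolts L_c = 1.0625 − 0.6875/2 = 0.71875, R_n = min(1.2×0.71875×0.3125×65, 2.4×0.625×0.3125×65) = 17.52 kips/bolt; interior L_c = 1.9375 − 0.6875 = 1.25, R_n = 30.469 kips/bolt. φR_n = 0.75 × (2×17.52 + 8×30.469) = 209.1 kips.
Tension yield (gross): A_g = 6.375×0.3125 = 1.9922 in². φR_n = 0.90 × 50 × 1.9922 = 89.6 kips.
Block shear: shear path 2×[1.0625+4×1.9375] = 2×8.8125 in, A_gv = 5.5078, A_nv = 2×(8.8125 − 4.5×0.75)×0.3125 = 3.3984 in²; tension across gage: (2.4375 − 1×0.75)×0.3125 = 0.52734 in². R_n = min(0.6×65×3.3984, 0.6×50×5.5078) + 1.0×65×0.52734 = min(132.54, 165.23) + 34.277 = 166.82 kips. φR_n = 0.75 × 166.82 = 125.1 kips.
Governing: min(124.3, 209.1, 89.6, 125.1) = 89.6 kips → gross-section yield.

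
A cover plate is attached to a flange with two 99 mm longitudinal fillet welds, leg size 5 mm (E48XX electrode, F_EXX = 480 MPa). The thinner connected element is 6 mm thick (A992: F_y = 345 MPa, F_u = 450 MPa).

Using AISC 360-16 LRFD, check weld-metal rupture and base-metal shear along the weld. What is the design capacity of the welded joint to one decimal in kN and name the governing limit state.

Weld metal: throat = 0.707×5 = 3.535 mm, L = 2×99 = 198 mm. φR_n = 0.75 × 0.6 × 480 × 3.535 × 198 = 151.2 kN.
Base metal shear (6 mm plate): yield φR_n = 1.0×0.6×345×6×198 = 245.9 kN; rupture φR_n = 0.75×0.6×450×6×198 = 240.6 kN; take 240.6 kN (rupture).
Governing: min(151.2, 240.6) = 151.2 kN → weld metal.

151.2 kN (weld metal governs)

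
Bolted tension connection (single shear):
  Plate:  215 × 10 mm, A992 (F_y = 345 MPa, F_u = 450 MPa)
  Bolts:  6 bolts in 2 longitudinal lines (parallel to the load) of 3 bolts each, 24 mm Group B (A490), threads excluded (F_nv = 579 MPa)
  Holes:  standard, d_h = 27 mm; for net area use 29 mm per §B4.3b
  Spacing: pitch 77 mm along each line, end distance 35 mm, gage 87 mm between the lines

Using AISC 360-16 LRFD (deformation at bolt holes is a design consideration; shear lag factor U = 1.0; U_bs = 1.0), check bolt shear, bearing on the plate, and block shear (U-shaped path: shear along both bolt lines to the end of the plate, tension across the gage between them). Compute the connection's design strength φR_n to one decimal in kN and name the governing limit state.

Bolt shear: A_b = π(24)²/4 = 452.39 mm². φR_n = 0.75 × 579 × 452.39 × 6 × 1 = 1178.7 kN.
Bearing (10 mm plate, F_u = 450 MPa): end bolts L_c = 35 − 27/2 = 21.5, R_n = min(1.2×21.5×10×450, 2.4×24×10×450) = 116.1 kN/bolt; interior L_c = 77 − 27 = 50, R_n = 259.2 kN/bolt. φR_n = 0.75 × (2×116.1 + 4×259.2) = 951.8 kN.
Block shear: shear path 2×[35+2×77] = 2×189 mm, A_gv = 3780, A_nv = 2×(189 − 2.5×29)×10 = 2330 mm²; tension across gage: (87 − 1×29)×10 = 580 mm². R_n = min(0.6×450×2330, 0.6×345×3780) + 1.0×450×580 = min(629.1, 782.46) + 261 = 890.1 kN. φR_n = 0.75 × 890.1 = 667.6 kN.
Governing: min(1178.7, 951.8, 667.6) = 667.6 kN → block shear.

667.6 kN (block shear governs)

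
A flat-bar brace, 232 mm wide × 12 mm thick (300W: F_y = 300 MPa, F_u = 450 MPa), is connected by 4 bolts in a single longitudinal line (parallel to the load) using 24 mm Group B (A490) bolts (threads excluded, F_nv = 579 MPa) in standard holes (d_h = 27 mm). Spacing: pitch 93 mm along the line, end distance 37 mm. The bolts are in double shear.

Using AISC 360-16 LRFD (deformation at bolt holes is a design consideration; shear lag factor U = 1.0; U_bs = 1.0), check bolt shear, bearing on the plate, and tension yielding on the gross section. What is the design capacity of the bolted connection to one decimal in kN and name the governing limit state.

751.7 kN (gross-section yield governs)

Bolt shear: A_b = π(24)²/4 = 452.39 mm². φR_n = 0.75 × 579 × 452.39 × 4 × 2 = 1571.6 kN.
Bearing (12 mm plate, F_u = 450 MPa): end bolts L_c = 37 − 27/2 = 23.5, R_n = min(1.2×23.5×12×450, 2.4×24×12×450) = 152.28 kN/bolt; interior L_c = 93 − 27 = 66, R_n = 311.04 kN/bolt. φR_n = 0.75 × (1×152.28 + 3×311.04) = 814.1 kN.
Tension yield (gross): A_g = 232×12 = 2784 mm². φR_n = 0.90 × 300 × 2784 = 751.7 kN.
Governing: min(1571.6, 814.1, 751.7) = 751.7 kN → gross-section yield.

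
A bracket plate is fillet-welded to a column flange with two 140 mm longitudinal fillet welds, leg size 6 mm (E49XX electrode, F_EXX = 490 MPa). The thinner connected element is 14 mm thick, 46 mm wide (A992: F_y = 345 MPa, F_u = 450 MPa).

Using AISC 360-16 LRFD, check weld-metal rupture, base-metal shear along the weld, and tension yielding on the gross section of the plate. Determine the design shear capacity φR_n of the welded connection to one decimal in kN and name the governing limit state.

200.0 kN (gross-section yield governs)

Weld metal: throat = 0.707×6 = 4.242 mm, L = 2×140 = 280 mm. φR_n = 0.75 × 0.6 × 490 × 4.242 × 280 = 261.9 kN.
Base metal shear (14 mm plate): yield φR_n = 1.0×0.6×345×14×280 = 811.4 kN; rupture φR_n = 0.75×0.6×450×14×280 = 793.8 kN; take 793.8 kN (rupture).
Tension yield (gross): A_g = 46×14 = 644 mm². φR_n = 0.90 × 345 × 644 = 200.0 kN.
Governing: min(261.9, 793.8, 200.0) = 200.0 kN → gross-section yield.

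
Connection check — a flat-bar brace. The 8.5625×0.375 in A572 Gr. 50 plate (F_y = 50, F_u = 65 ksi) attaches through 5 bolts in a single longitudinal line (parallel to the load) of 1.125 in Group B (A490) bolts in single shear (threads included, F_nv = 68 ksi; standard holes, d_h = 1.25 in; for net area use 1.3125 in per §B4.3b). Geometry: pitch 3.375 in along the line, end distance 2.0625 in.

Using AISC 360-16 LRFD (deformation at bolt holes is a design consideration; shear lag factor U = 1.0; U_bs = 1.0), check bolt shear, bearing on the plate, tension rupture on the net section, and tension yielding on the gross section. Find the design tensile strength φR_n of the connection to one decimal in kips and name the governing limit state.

Bolt shear: A_b = π(1.125)²/4 = 0.99402 in². φR_n = 0.75 × 68 × 0.99402 × 5 × 1 = 253.5 kips.
Bearing (0.375 in plate, F_u = 65 ksi): end bolts L_c = 2.0625 − 1.25/2 = 1.4375, R_n = min(1.2×1.4375×0.375×65, 2.4×1.125×0.375×65) = 42.047 kips/bolt; interior L_c = 3.375 − 1.25 = 2.125, R_n = 62.156 kips/bolt. φR_n = 0.75 × (1×42.047 + 4×62.156) = 218.0 kips.
Tension rupture (net): A_n = (8.5625 − 1×1.3125)×0.375 = 2.7188 in² (U = 1.0, A_e = A_n). φR_n = 0.75 × 65 × 2.7188 = 132.5 kips.
Tension yield (gross): A_g = 8.5625×0.375 = 3.2109 in². φR_n = 0.90 × 50 × 3.2109 = 144.5 kips.
Governing: min(253.5, 218.0, 132.5, 144.5) = 132.5 kips → net-section rupture.

132.5 kips (net-section rupture governs)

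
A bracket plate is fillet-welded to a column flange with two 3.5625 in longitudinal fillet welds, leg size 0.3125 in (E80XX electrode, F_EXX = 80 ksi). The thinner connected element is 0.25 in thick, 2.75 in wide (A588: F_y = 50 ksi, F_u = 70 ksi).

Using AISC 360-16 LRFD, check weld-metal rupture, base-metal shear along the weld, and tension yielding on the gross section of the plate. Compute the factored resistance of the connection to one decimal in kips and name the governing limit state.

30.9 kips (gross-section yield governs)

Weld metal: throat = 0.707×0.3125 = 0.22094 in, L = 2×3.5625 = 7.125 in. φR_n = 0.75 × 0.6 × 80 × 0.22094 × 7.125 = 56.7 kips.
Base metal shear (0.25 in plate): yield φR_n = 1.0×0.6×50×0.25×7.125 = 53.4 kips; rupture φR_n = 0.75×0.6×70×0.25×7.125 = 56.1 kips; take 53.4 kips (yield).
Tension yield (gross): A_g = 2.75×0.25 = 0.6875 in². φR_n = 0.90 × 50 × 0.6875 = 30.9 kips.
Governing: min(56.7, 53.4, 30.9) = 30.9 kips → gross-section yield.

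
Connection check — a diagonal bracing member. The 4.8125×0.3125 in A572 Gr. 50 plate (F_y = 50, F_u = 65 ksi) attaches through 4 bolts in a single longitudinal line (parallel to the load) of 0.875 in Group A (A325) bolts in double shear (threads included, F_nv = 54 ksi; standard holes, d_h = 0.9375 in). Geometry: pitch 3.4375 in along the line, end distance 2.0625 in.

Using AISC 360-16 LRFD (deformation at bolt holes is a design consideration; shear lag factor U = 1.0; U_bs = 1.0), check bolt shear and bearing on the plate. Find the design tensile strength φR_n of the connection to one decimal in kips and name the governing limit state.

Bolt shear: A_b = π(0.875)²/4 = 0.60132 in². φR_n = 0.75 × 54 × 0.60132 × 4 × 2 = 194.8 kips.
Bearing (0.3125 in plate, F_u = 65 ksi): end bolts L_c = 2.0625 − 0.9375/2 = 1.59375, R_n = min(1.2×1.59375×0.3125×65, 2.4×0.875×0.3125×65) = 38.848 kips/bolt; interior L_c = 3.4375 − 0.9375 = 2.5, R_n = 42.656 kips/bolt. φR_n = 0.75 × (1×38.848 + 3×42.656) = 125.1 kips.
Governing: min(194.8, 125.1) = 125.1 kips → bearing.

125.1 kips (bearing governs)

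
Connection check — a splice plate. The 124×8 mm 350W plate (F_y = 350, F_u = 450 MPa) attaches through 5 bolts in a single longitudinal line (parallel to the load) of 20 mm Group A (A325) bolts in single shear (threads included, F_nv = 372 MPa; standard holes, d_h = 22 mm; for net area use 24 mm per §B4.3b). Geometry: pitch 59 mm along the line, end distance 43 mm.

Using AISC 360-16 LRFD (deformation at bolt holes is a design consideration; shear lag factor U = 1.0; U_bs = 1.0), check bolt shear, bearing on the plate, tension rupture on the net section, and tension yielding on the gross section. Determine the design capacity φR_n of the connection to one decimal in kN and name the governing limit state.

Bolt shear: A_b = π(20)²/4 = 314.16 mm². φR_n = 0.75 × 372 × 314.16 × 5 × 1 = 438.3 kN.
Bearing (8 mm plate, F_u = 450 MPa): end bolts L_c = 43 − 22/2 = 32, R_n = min(1.2×32×8×450, 2.4×20×8×450) = 138.24 kN/bolt; interior L_c = 59 − 22 = 37, R_n = 159.84 kN/bolt. φR_n = 0.75 × (1×138.24 + 4×159.84) = 583.2 kN.
Tension rupture (net): A_n = (124 − 1×24)×8 = 800 mm² (U = 1.0, A_e = A_n). φR_n = 0.75 × 450 × 800 = 270.0 kN.
Tension yield (gross): A_g = 124×8 = 992 mm². φR_n = 0.90 × 350 × 992 = 312.5 kN.
Governing: min(438.3, 583.2, 270.0, 312.5) = 270.0 kN → net-section rupture.

270.0 kN (net-section rupture governs)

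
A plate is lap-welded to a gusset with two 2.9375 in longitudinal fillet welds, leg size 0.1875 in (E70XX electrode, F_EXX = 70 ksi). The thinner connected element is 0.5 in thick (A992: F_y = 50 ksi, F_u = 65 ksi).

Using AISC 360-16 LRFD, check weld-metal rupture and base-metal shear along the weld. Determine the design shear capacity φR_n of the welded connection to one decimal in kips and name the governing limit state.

Weld metal: throat = 0.707×0.1875 = 0.13256 in, L = 2×2.9375 = 5.875 in. φR_n = 0.75 × 0.6 × 70 × 0.13256 × 5.875 = 24.5 kips.
Base metal shear (0.5 in plate): yield φR_n = 1.0×0.6×50×0.5×5.875 = 88.1 kips; rupture φR_n = 0.75×0.6×65×0.5×5.875 = 85.9 kips; take 85.9 kips (rupture).
Governing: min(24.5, 85.9) = 24.5 kips → weld metal.

24.5 kips (weld metal governs)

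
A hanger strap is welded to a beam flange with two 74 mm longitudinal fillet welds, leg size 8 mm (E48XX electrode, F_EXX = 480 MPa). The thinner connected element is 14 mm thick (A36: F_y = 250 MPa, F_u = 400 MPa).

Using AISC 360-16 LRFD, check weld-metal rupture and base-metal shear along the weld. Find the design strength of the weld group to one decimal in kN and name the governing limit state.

Weld metal: throat = 0.707×8 = 5.656 mm, L = 2×74 = 148 mm. φR_n = 0.75 × 0.6 × 480 × 5.656 × 148 = 180.8 kN.
Base metal shear (14 mm plate): yield φR_n = 1.0×0.6×250×14×148 = 310.8 kN; rupture φR_n = 0.75×0.6×400×14×148 = 373.0 kN; take 310.8 kN (yield).
Governing: min(180.8, 310.8) = 180.8 kN → weld metal.

180.8 kN (weld metal governs)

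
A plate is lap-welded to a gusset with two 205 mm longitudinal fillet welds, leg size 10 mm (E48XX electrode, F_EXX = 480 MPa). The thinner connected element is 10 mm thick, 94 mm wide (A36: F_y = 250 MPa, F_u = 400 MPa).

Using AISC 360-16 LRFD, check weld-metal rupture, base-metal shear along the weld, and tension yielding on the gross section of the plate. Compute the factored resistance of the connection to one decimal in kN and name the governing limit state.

211.5 kN (gross-section yield governs)

Weld metal: throat = 0.707×10 = 7.07 mm, L = 2×205 = 410 mm. φR_n = 0.75 × 0.6 × 480 × 7.07 × 410 = 626.1 kN.
Base metal shear (10 mm plate): yield φR_n = 1.0×0.6×250×10×410 = 615.0 kN; rupture φR_n = 0.75×0.6×400×10×410 = 738.0 kN; take 615.0 kN (yield).
Tension yield (gross): A_g = 94×10 = 940 mm². φR_n = 0.90 × 250 × 940 = 211.5 kN.
Governing: min(626.1, 615.0, 211.5) = 211.5 kN → gross-section yield.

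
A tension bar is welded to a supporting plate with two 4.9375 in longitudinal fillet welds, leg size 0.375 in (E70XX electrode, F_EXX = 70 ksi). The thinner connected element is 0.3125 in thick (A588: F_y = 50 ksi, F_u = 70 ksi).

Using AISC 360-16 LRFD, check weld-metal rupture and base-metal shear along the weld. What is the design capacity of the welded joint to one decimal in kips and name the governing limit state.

82.5 kips (weld metal governs)

Weld metal: throat = 0.707×0.375 = 0.26513 in, L = 2×4.9375 = 9.875 in. φR_n = 0.75 × 0.6 × 70 × 0.26513 × 9.875 = 82.5 kips.
Base metal shear (0.3125 in plate): yield φR_n = 1.0×0.6×50×0.3125×9.875 = 92.6 kips; rupture φR_n = 0.75×0.6×70×0.3125×9.875 = 97.2 kips; take 92.6 kips (yield).
Governing: min(82.5, 92.6) = 82.5 kips → weld metal.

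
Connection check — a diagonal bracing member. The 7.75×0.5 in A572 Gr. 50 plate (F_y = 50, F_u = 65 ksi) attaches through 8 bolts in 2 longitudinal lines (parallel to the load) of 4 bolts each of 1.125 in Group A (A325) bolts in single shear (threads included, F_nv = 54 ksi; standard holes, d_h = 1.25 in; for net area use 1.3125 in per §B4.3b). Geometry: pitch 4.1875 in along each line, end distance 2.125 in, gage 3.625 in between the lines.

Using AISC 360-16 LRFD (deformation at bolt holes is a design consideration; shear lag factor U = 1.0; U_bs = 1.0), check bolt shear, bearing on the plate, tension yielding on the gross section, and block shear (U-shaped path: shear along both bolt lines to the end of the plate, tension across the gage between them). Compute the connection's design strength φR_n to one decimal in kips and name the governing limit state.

174.4 kips (gross-section yield governs)

Bolt shear: A_b = π(1.125)²/4 = 0.99402 in². φR_n = 0.75 × 54 × 0.99402 × 8 × 1 = 322.1 kips.
Bearing (0.5 in plate, F_u = 65 ksi): end bolts L_c = 2.125 − 1.25/2 = 1.5, R_n = min(1.2×1.5×0.5×65, 2.4×1.125×0.5×65) = 58.5 kips/bolt; interior L_c = 4.1875 − 1.25 = 2.9375, R_n = 87.75 kips/bolt. φR_n = 0.75 × (2×58.5 + 6×87.75) = 482.6 kips.
Tension yield (gross): A_g = 7.75×0.5 = 3.875 in². φR_n = 0.90 × 50 × 3.875 = 174.4 kips.
Block shear: shear path 2×[2.125+3×4.1875] = 2×14.6875 in, A_gv = 14.688, A_nv = 2×(14.6875 − 3.5×1.3125)×0.5 = 10.094 in²; tension across gage: (3.625 − 1×1.3125)×0.5 = 1.1563 in². R_n = min(0.6×65×10.094, 0.6×50×14.688) + 1.0×65×1.1563 = min(393.67, 440.64) + 75.16 = 468.83 kips. φR_n = 0.75 × 468.83 = 351.6 kips.
Governing: min(322.1, 482.6, 174.4, 351.6) = 174.4 kips → gross-section yield.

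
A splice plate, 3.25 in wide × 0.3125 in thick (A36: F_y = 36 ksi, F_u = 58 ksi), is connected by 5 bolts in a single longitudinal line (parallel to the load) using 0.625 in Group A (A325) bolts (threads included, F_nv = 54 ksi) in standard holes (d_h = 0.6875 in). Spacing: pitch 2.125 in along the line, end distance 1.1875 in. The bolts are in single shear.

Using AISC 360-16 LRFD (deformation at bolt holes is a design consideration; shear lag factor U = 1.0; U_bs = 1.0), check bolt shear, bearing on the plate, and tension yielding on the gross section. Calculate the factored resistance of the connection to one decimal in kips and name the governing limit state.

Bolt shear: A_b = π(0.625)²/4 = 0.3068 in². φR_n = 0.75 × 54 × 0.3068 × 5 × 1 = 62.1 kips.
Bearing (0.3125 in plate, F_u = 58 ksi): end bolts L_c = 1.1875 − 0.6875/2 = 0.84375, R_n = min(1.2×0.84375×0.3125×58, 2.4×0.625×0.3125×58) = 18.352 kips/bolt; interior L_c = 2.125 − 0.6875 = 1.4375, R_n = 27.188 kips/bolt. φR_n = 0.75 × (1×18.352 + 4×27.188) = 95.3 kips.
Tension yield (gross): A_g = 3.25×0.3125 = 1.0156 in². φR_n = 0.90 × 36 × 1.0156 = 32.9 kips.
Governing: min(62.1, 95.3, 32.9) = 32.9 kips → gross-section yield.

32.9 kips (gross-section yield governs)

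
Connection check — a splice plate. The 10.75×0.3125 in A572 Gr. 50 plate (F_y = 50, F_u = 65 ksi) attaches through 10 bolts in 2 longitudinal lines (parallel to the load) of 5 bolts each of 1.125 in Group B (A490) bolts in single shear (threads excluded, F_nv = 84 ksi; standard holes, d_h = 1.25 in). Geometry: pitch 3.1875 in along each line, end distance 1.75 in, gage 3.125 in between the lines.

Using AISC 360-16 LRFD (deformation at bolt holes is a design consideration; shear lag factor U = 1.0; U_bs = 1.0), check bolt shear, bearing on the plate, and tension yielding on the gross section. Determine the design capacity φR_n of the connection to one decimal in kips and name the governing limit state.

151.2 kips (gross-section yield governs)

Bolt shear: A_b = π(1.125)²/4 = 0.99402 in². φR_n = 0.75 × 84 × 0.99402 × 10 × 1 = 626.2 kips.
Bearing (0.3125 in plate, F_u = 65 ksi): end bolts L_c = 1.75 − 1.25/2 = 1.125, R_n = min(1.2×1.125×0.3125×65, 2.4×1.125×0.3125×65) = 27.422 kips/bolt; interior L_c = 3.1875 − 1.25 = 1.9375, R_n = 47.227 kips/bolt. φR_n = 0.75 × (2×27.422 + 8×47.227) = 324.5 kips.
Tension yield (gross): A_g = 10.75×0.3125 = 3.3594 in². φR_n = 0.90 × 50 × 3.3594 = 151.2 kips.
Governing: min(626.2, 324.5, 151.2) = 151.2 kips → gross-section yield.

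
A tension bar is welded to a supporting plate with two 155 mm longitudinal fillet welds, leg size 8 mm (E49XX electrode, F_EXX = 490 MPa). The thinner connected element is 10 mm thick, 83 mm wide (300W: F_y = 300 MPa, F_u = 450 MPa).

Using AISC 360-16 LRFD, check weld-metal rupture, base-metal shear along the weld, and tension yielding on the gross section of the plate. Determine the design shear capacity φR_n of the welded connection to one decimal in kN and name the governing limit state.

Weld metal: throat = 0.707×8 = 5.656 mm, L = 2×155 = 310 mm. φR_n = 0.75 × 0.6 × 490 × 5.656 × 310 = 386.6 kN.
Base metal shear (10 mm plate): yield φR_n = 1.0×0.6×300×10×310 = 558.0 kN; rupture φR_n = 0.75×0.6×450×10×310 = 627.8 kN; take 558.0 kN (yield).
Tension yield (gross): A_g = 83×10 = 830 mm². φR_n = 0.90 × 300 × 830 = 224.1 kN.
Governing: min(386.6, 558.0, 224.1) = 224.1 kN → gross-section yield.

224.1 kN (gross-section yield governs)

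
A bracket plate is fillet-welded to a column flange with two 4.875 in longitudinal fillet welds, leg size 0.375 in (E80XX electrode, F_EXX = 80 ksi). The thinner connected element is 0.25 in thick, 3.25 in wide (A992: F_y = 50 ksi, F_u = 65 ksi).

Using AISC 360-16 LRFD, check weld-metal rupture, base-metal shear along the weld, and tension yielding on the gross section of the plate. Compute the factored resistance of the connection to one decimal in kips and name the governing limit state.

36.6 kips (gross-section yield governs)

Weld metal: throat = 0.707×0.375 = 0.26513 in, L = 2×4.875 = 9.75 in. φR_n = 0.75 × 0.6 × 80 × 0.26513 × 9.75 = 93.1 kips.
Base metal shear (0.25 in plate): yield φR_n = 1.0×0.6×50×0.25×9.75 = 73.1 kips; rupture φR_n = 0.75×0.6×65×0.25×9.75 = 71.3 kips; take 71.3 kips (rupture).
Tension yield (gross): A_g = 3.25×0.25 = 0.8125 in². φR_n = 0.90 × 50 × 0.8125 = 36.6 kips.
Governing: min(93.1, 71.3, 36.6) = 36.6 kips → gross-section yield.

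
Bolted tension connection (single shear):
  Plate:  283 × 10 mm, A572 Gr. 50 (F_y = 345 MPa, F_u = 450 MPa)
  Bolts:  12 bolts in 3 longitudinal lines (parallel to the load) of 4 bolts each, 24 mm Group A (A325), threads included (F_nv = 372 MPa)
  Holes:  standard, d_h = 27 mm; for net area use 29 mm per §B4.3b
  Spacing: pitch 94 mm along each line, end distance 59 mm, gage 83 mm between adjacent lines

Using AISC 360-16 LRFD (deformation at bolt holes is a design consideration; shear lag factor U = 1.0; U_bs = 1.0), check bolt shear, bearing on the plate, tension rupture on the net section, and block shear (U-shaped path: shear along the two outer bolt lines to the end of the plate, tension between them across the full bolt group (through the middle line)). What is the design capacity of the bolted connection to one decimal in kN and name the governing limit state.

661.5 kN (net-section rupture governs)

Bolt shear: A_b = π(24)²/4 = 452.39 mm². φR_n = 0.75 × 372 × 452.39 × 12 × 1 = 1514.6 kN.
Bearing (10 mm plate, F_u = 450 MPa): end bolts L_c = 59 − 27/2 = 45.5, R_n = min(1.2×45.5×10×450, 2.4×24×10×450) = 245.7 kN/bolt; interior L_c = 94 − 27 = 67, R_n = 259.2 kN/bolt. φR_n = 0.75 × (3×245.7 + 9×259.2) = 2302.4 kN.
Tension rupture (net): A_n = (283 − 3×29)×10 = 1960 mm² (U = 1.0, A_e = A_n). φR_n = 0.75 × 450 × 1960 = 661.5 kN.
Block shear: shear path 2×[59+3×94] = 2×341 mm, A_gv = 6820, A_nv = 2×(341 − 3.5×29)×10 = 4790 mm²; tension across gage: (166 − 2×29)×10 = 1080 mm². R_n = min(0.6×450×4790, 0.6×345×6820) + 1.0×450×1080 = min(1293.3, 1411.7) + 486 = 1779.3 kN. φR_n = 0.75 × 1779.3 = 1334.5 kN.
Governing: min(1514.6, 2302.4, 661.5, 1334.5) = 661.5 kN → net-section rupture.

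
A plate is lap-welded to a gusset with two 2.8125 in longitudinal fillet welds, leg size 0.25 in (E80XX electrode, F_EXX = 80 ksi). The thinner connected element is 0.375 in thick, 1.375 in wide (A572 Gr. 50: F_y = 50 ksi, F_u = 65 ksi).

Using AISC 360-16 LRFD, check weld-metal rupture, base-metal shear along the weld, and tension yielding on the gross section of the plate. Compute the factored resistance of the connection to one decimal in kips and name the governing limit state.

Weld metal: throat = 0.707×0.25 = 0.17675 in, L = 2×2.8125 = 5.625 in. φR_n = 0.75 × 0.6 × 80 × 0.17675 × 5.625 = 35.8 kips.
Base metal shear (0.375 in plate): yield φR_n = 1.0×0.6×50×0.375×5.625 = 63.3 kips; rupture φR_n = 0.75×0.6×65×0.375×5.625 = 61.7 kips; take 61.7 kips (rupture).
Tension yield (gross): A_g = 1.375×0.375 = 0.51563 in². φR_n = 0.90 × 50 × 0.51563 = 23.2 kips.
Governing: min(35.8, 61.7, 23.2) = 23.2 kips → gross-section yield.

23.2 kips (gross-section yield governs)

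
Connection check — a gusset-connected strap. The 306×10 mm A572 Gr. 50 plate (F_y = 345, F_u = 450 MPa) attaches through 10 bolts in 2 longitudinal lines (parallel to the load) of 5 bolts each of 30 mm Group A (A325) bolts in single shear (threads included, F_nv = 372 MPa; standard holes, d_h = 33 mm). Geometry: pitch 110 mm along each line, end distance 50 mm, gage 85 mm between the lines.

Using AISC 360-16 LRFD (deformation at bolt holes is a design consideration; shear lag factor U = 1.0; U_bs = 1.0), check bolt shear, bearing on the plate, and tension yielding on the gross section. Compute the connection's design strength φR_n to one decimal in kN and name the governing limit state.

Bolt shear: A_b = π(30)²/4 = 706.86 mm². φR_n = 0.75 × 372 × 706.86 × 10 × 1 = 1972.1 kN.
Bearing (10 mm plate, F_u = 450 MPa): end bolts L_c = 50 − 33/2 = 33.5, R_n = min(1.2×33.5×10×450, 2.4×30×10×450) = 180.9 kN/bolt; interior L_c = 110 − 33 = 77, R_n = 324 kN/bolt. φR_n = 0.75 × (2×180.9 + 8×324) = 2215.4 kN.
Tension yield (gross): A_g = 306×10 = 3060 mm². φR_n = 0.90 × 345 × 3060 = 950.1 kN.
Governing: min(1972.1, 2215.4, 950.1) = 950.1 kN → gross-section yield.

950.1 kN (gross-section yield governs)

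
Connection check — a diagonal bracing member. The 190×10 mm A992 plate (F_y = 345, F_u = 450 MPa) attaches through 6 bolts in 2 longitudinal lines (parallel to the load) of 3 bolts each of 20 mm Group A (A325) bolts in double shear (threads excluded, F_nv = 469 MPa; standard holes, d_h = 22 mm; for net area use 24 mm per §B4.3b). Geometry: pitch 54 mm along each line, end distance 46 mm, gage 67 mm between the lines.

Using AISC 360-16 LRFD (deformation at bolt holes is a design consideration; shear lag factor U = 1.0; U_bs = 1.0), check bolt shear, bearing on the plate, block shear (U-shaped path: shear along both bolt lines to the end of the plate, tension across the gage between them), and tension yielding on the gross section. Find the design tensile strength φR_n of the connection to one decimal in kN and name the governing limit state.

Bolt shear: A_b = π(20)²/4 = 314.16 mm². φR_n = 0.75 × 469 × 314.16 × 6 × 2 = 1326.1 kN.
Bearing (10 mm plate, F_u = 450 MPa): end bolts L_c = 46 − 22/2 = 35, R_n = min(1.2×35×10×450, 2.4×20×10×450) = 189 kN/bolt; interior L_c = 54 − 22 = 32, R_n = 172.8 kN/bolt. φR_n = 0.75 × (2×189 + 4×172.8) = 801.9 kN.
Block shear: shear path 2×[46+2×54] = 2×154 mm, A_gv = 3080, A_nv = 2×(154 − 2.5×24)×10 = 1880 mm²; tension across gage: (67 − 1×24)×10 = 430 mm². R_n = min(0.6×450×1880, 0.6×345×3080) + 1.0×450×430 = min(507.6, 637.56) + 193.5 = 701.1 kN. φR_n = 0.75 × 701.1 = 525.8 kN.
Tension yield (gross): A_g = 190×10 = 1900 mm². φR_n = 0.90 × 345 × 1900 = 590.0 kN.
Governing: min(1326.1, 801.9, 525.8, 590.0) = 525.8 kN → block shear.

525.8 kN (block shear governs)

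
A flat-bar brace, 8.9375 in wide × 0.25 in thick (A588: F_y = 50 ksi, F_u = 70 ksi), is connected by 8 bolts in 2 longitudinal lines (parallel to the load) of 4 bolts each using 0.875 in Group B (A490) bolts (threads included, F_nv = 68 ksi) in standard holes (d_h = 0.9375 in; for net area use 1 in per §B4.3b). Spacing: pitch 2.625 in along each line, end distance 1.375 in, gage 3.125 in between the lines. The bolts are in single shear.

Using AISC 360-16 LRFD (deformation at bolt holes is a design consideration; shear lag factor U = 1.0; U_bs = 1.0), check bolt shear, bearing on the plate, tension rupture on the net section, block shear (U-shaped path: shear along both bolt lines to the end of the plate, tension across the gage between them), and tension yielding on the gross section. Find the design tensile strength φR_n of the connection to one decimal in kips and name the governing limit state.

Bolt shear: A_b = π(0.875)²/4 = 0.60132 in². φR_n = 0.75 × 68 × 0.60132 × 8 × 1 = 245.3 kips.
Bearing (0.25 in plate, F_u = 70 ksi): end bolts L_c = 1.375 − 0.9375/2 = 0.90625, R_n = min(1.2×0.90625×0.25×70, 2.4×0.875×0.25×70) = 19.031 kips/bolt; interior L_c = 2.625 − 0.9375 = 1.6875, R_n = 35.438 kips/bolt. φR_n = 0.75 × (2×19.031 + 6×35.438) = 188.0 kips.
Tension rupture (net): A_n = (8.9375 − 2×1)×0.25 = 1.7344 in² (U = 1.0, A_e = A_n). φR_n = 0.75 × 70 × 1.7344 = 91.1 kips.
Block shear: shear path 2×[1.375+3×2.625] = 2×9.25 in, A_gv = 4.625, A_nv = 2×(9.25 − 3.5×1)×0.25 = 2.875 in²; tension across gage: (3.125 − 1×1)×0.25 = 0.53125 in². R_n = min(0.6×70×2.875, 0.6×50×4.625) + 1.0×70×0.53125 = min(120.75, 138.75) + 37.188 = 157.94 kips. φR_n = 0.75 × 157.94 = 118.5 kips.
Tension yield (gross): A_g = 8.9375×0.25 = 2.2344 in². φR_n = 0.90 × 50 × 2.2344 = 100.5 kips.
Governing: min(245.3, 188.0, 91.1, 118.5, 100.5) = 91.1 kips → net-section rupture.

91.1 kips (net-section rupture governs)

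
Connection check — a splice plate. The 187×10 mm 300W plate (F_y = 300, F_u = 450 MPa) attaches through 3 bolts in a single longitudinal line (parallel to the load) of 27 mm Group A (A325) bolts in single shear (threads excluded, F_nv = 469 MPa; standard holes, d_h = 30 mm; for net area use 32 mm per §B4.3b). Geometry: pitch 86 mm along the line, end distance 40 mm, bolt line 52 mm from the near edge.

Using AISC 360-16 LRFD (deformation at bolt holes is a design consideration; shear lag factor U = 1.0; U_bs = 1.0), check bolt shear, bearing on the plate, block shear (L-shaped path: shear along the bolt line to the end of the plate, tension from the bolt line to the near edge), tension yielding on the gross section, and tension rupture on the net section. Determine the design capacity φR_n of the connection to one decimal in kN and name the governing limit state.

Bolt shear: A_b = π(27)²/4 = 572.56 mm². φR_n = 0.75 × 469 × 572.56 × 3 × 1 = 604.2 kN.
Bearing (10 mm plate, F_u = 450 MPa): end bolts L_c = 40 − 30/2 = 25, R_n = min(1.2×25×10×450, 2.4×27×10×450) = 135 kN/bolt; interior L_c = 86 − 30 = 56, R_n = 291.6 kN/bolt. φR_n = 0.75 × (1×135 + 2×291.6) = 538.7 kN.
Block shear: shear path 1×[40+2×86] = 1×212 mm, A_gv = 2120, A_nv = 1×(212 − 2.5×32)×10 = 1320 mm²; tension to near edge: (52 − 0.5×32)×10 = 360 mm². R_n = min(0.6×450×1320, 0.6×300×2120) + 1.0×450×360 = min(356.4, 381.6) + 162 = 518.4 kN. φR_n = 0.75 × 518.4 = 388.8 kN.
Tension yield (gross): A_g = 187×10 = 1870 mm². φR_n = 0.90 × 300 × 1870 = 504.9 kN.
Tension rupture (net): A_n = (187 − 1×32)×10 = 1550 mm² (U = 1.0, A_e = A_n). φR_n = 0.75 × 450 × 1550 = 523.1 kN.
Governing: min(604.2, 538.7, 388.8, 504.9, 523.1) = 388.8 kN → block shear.

388.8 kN (block shear governs)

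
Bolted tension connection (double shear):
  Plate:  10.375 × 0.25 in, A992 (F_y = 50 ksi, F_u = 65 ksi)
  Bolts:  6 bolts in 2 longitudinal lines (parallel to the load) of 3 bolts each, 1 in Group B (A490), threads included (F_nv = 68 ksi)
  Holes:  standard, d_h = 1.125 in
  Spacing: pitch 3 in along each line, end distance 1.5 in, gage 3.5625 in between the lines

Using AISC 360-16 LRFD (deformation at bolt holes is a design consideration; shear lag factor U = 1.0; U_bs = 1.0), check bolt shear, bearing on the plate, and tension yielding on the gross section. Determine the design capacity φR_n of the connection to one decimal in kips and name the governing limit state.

Bolt shear: A_b = π(1)²/4 = 0.7854 in². φR_n = 0.75 × 68 × 0.7854 × 6 × 2 = 480.7 kips.
Bearing (0.25 in plate, F_u = 65 ksi): end bolts L_c = 1.5 − 1.125/2 = 0.9375, R_n = min(1.2×0.9375×0.25×65, 2.4×1×0.25×65) = 18.281 kips/bolt; interior L_c = 3 − 1.125 = 1.875, R_n = 36.563 kips/bolt. φR_n = 0.75 × (2×18.281 + 4×36.563) = 137.1 kips.
Tension yield (gross): A_g = 10.375×0.25 = 2.5938 in². φR_n = 0.90 × 50 × 2.5938 = 116.7 kips.
Governing: min(480.7, 137.1, 116.7) = 116.7 kips → gross-section yield.

116.7 kips (gross-section yield governs)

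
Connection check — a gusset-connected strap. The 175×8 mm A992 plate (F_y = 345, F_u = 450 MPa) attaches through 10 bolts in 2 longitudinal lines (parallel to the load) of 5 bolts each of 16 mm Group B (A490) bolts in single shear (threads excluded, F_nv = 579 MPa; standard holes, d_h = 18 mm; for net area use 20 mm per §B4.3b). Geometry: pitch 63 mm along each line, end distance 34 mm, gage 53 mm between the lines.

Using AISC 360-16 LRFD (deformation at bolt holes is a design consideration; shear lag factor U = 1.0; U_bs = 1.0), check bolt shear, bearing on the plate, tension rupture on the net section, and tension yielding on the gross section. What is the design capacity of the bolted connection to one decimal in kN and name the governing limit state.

Bolt shear: A_b = π(16)²/4 = 201.06 mm². φR_n = 0.75 × 579 × 201.06 × 10 × 1 = 873.1 kN.
Bearing (8 mm plate, F_u = 450 MPa): end bolts L_c = 34 − 18/2 = 25, R_n = min(1.2×25×8×450, 2.4×16×8×450) = 108 kN/bolt; interior L_c = 63 − 18 = 45, R_n = 138.24 kN/bolt. φR_n = 0.75 × (2×108 + 8×138.24) = 991.4 kN.
Tension rupture (net): A_n = (175 − 2×20)×8 = 1080 mm² (U = 1.0, A_e = A_n). φR_n = 0.75 × 450 × 1080 = 364.5 kN.
Tension yield (gross): A_g = 175×8 = 1400 mm². φR_n = 0.90 × 345 × 1400 = 434.7 kN.
Governing: min(873.1, 991.4, 364.5, 434.7) = 364.5 kN → net-section rupture.

364.5 kN (net-section rupture governs)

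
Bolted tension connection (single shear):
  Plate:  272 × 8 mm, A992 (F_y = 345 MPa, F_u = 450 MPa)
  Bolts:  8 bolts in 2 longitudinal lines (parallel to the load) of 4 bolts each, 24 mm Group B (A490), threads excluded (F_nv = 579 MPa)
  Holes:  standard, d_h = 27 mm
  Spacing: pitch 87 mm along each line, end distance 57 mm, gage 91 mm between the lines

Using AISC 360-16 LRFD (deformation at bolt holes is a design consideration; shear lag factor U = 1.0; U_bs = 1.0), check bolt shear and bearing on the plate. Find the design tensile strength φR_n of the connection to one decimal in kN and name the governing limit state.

1215.0 kN (bearing governs)

Bolt shear: A_b = π(24)²/4 = 452.39 mm². φR_n = 0.75 × 579 × 452.39 × 8 × 1 = 1571.6 kN.
Bearing (8 mm plate, F_u = 450 MPa): end bolts L_c = 57 − 27/2 = 43.5, R_n = min(1.2×43.5×8×450, 2.4×24×8×450) = 187.92 kN/bolt; interior L_c = 87 − 27 = 60, R_n = 207.36 kN/bolt. φR_n = 0.75 × (2×187.92 + 6×207.36) = 1215.0 kN.
Governing: min(1571.6, 1215.0) = 1215.0 kN → bearing.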